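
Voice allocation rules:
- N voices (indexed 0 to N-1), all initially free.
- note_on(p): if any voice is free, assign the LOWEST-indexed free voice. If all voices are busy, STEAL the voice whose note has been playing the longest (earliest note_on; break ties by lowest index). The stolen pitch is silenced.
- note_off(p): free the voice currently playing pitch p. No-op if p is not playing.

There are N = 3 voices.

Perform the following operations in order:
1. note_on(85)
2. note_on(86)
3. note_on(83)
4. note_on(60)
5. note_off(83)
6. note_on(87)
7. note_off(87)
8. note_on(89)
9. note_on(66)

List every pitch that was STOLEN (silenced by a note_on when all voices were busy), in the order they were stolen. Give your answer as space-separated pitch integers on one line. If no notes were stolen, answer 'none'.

Op 1: note_on(85): voice 0 is free -> assigned | voices=[85 - -]
Op 2: note_on(86): voice 1 is free -> assigned | voices=[85 86 -]
Op 3: note_on(83): voice 2 is free -> assigned | voices=[85 86 83]
Op 4: note_on(60): all voices busy, STEAL voice 0 (pitch 85, oldest) -> assign | voices=[60 86 83]
Op 5: note_off(83): free voice 2 | voices=[60 86 -]
Op 6: note_on(87): voice 2 is free -> assigned | voices=[60 86 87]
Op 7: note_off(87): free voice 2 | voices=[60 86 -]
Op 8: note_on(89): voice 2 is free -> assigned | voices=[60 86 89]
Op 9: note_on(66): all voices busy, STEAL voice 1 (pitch 86, oldest) -> assign | voices=[60 66 89]

Answer: 85 86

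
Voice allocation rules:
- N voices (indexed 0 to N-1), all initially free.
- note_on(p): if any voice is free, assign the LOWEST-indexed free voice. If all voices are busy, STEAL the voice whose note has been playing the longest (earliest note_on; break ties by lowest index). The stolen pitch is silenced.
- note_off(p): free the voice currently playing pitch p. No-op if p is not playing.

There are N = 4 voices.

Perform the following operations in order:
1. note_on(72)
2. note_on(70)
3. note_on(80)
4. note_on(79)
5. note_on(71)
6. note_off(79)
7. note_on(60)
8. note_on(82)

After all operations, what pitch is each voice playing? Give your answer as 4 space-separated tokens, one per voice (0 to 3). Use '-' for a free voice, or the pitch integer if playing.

Answer: 71 82 80 60

Derivation:
Op 1: note_on(72): voice 0 is free -> assigned | voices=[72 - - -]
Op 2: note_on(70): voice 1 is free -> assigned | voices=[72 70 - -]
Op 3: note_on(80): voice 2 is free -> assigned | voices=[72 70 80 -]
Op 4: note_on(79): voice 3 is free -> assigned | voices=[72 70 80 79]
Op 5: note_on(71): all voices busy, STEAL voice 0 (pitch 72, oldest) -> assign | voices=[71 70 80 79]
Op 6: note_off(79): free voice 3 | voices=[71 70 80 -]
Op 7: note_on(60): voice 3 is free -> assigned | voices=[71 70 80 60]
Op 8: note_on(82): all voices busy, STEAL voice 1 (pitch 70, oldest) -> assign | voices=[71 82 80 60]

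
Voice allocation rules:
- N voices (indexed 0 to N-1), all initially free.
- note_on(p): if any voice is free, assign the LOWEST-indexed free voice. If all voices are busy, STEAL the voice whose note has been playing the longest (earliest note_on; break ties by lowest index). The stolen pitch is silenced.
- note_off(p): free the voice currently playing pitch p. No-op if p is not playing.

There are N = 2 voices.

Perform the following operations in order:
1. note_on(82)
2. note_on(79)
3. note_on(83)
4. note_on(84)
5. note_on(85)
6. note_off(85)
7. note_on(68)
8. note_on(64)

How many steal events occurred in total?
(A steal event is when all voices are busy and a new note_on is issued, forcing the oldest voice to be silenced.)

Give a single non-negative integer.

Op 1: note_on(82): voice 0 is free -> assigned | voices=[82 -]
Op 2: note_on(79): voice 1 is free -> assigned | voices=[82 79]
Op 3: note_on(83): all voices busy, STEAL voice 0 (pitch 82, oldest) -> assign | voices=[83 79]
Op 4: note_on(84): all voices busy, STEAL voice 1 (pitch 79, oldest) -> assign | voices=[83 84]
Op 5: note_on(85): all voices busy, STEAL voice 0 (pitch 83, oldest) -> assign | voices=[85 84]
Op 6: note_off(85): free voice 0 | voices=[- 84]
Op 7: note_on(68): voice 0 is free -> assigned | voices=[68 84]
Op 8: note_on(64): all voices busy, STEAL voice 1 (pitch 84, oldest) -> assign | voices=[68 64]

Answer: 4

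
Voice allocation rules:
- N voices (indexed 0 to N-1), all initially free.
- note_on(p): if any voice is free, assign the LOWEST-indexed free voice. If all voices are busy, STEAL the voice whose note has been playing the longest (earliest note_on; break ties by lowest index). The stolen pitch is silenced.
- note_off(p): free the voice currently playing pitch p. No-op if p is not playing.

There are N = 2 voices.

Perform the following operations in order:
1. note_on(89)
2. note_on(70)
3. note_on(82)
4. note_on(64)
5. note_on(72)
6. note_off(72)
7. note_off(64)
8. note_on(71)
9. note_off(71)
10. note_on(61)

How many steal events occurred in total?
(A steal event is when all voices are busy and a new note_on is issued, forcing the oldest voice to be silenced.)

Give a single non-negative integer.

Answer: 3

Derivation:
Op 1: note_on(89): voice 0 is free -> assigned | voices=[89 -]
Op 2: note_on(70): voice 1 is free -> assigned | voices=[89 70]
Op 3: note_on(82): all voices busy, STEAL voice 0 (pitch 89, oldest) -> assign | voices=[82 70]
Op 4: note_on(64): all voices busy, STEAL voice 1 (pitch 70, oldest) -> assign | voices=[82 64]
Op 5: note_on(72): all voices busy, STEAL voice 0 (pitch 82, oldest) -> assign | voices=[72 64]
Op 6: note_off(72): free voice 0 | voices=[- 64]
Op 7: note_off(64): free voice 1 | voices=[- -]
Op 8: note_on(71): voice 0 is free -> assigned | voices=[71 -]
Op 9: note_off(71): free voice 0 | voices=[- -]
Op 10: note_on(61): voice 0 is free -> assigned | voices=[61 -]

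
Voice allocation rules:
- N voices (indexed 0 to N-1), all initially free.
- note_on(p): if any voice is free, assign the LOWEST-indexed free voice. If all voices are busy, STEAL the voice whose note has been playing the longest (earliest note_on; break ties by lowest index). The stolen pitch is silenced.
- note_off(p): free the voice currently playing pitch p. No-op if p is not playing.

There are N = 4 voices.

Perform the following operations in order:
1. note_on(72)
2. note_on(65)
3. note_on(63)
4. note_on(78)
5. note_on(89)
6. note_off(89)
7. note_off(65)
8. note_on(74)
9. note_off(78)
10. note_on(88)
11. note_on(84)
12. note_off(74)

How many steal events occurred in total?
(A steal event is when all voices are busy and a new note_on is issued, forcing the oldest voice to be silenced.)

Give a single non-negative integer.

Op 1: note_on(72): voice 0 is free -> assigned | voices=[72 - - -]
Op 2: note_on(65): voice 1 is free -> assigned | voices=[72 65 - -]
Op 3: note_on(63): voice 2 is free -> assigned | voices=[72 65 63 -]
Op 4: note_on(78): voice 3 is free -> assigned | voices=[72 65 63 78]
Op 5: note_on(89): all voices busy, STEAL voice 0 (pitch 72, oldest) -> assign | voices=[89 65 63 78]
Op 6: note_off(89): free voice 0 | voices=[- 65 63 78]
Op 7: note_off(65): free voice 1 | voices=[- - 63 78]
Op 8: note_on(74): voice 0 is free -> assigned | voices=[74 - 63 78]
Op 9: note_off(78): free voice 3 | voices=[74 - 63 -]
Op 10: note_on(88): voice 1 is free -> assigned | voices=[74 88 63 -]
Op 11: note_on(84): voice 3 is free -> assigned | voices=[74 88 63 84]
Op 12: note_off(74): free voice 0 | voices=[- 88 63 84]

Answer: 1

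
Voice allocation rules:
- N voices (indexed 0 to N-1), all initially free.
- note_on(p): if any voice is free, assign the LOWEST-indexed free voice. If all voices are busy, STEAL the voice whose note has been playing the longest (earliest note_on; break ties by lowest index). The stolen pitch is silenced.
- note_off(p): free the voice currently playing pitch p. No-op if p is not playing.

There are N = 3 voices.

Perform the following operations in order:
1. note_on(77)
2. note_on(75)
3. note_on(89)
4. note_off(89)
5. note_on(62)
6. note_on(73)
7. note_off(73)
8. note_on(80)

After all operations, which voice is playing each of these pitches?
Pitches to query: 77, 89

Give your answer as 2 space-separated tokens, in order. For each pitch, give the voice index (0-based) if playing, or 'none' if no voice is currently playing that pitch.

Op 1: note_on(77): voice 0 is free -> assigned | voices=[77 - -]
Op 2: note_on(75): voice 1 is free -> assigned | voices=[77 75 -]
Op 3: note_on(89): voice 2 is free -> assigned | voices=[77 75 89]
Op 4: note_off(89): free voice 2 | voices=[77 75 -]
Op 5: note_on(62): voice 2 is free -> assigned | voices=[77 75 62]
Op 6: note_on(73): all voices busy, STEAL voice 0 (pitch 77, oldest) -> assign | voices=[73 75 62]
Op 7: note_off(73): free voice 0 | voices=[- 75 62]
Op 8: note_on(80): voice 0 is free -> assigned | voices=[80 75 62]

Answer: none none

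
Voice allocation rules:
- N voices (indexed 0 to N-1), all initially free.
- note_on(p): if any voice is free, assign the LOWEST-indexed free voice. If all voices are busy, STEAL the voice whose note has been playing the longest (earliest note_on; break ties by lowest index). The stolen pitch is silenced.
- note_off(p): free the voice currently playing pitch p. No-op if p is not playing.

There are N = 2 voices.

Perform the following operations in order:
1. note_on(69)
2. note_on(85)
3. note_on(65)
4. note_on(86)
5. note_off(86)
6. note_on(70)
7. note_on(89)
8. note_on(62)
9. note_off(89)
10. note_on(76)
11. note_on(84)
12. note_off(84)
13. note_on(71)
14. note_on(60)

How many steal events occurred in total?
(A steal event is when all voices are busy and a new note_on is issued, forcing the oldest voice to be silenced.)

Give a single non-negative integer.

Op 1: note_on(69): voice 0 is free -> assigned | voices=[69 -]
Op 2: note_on(85): voice 1 is free -> assigned | voices=[69 85]
Op 3: note_on(65): all voices busy, STEAL voice 0 (pitch 69, oldest) -> assign | voices=[65 85]
Op 4: note_on(86): all voices busy, STEAL voice 1 (pitch 85, oldest) -> assign | voices=[65 86]
Op 5: note_off(86): free voice 1 | voices=[65 -]
Op 6: note_on(70): voice 1 is free -> assigned | voices=[65 70]
Op 7: note_on(89): all voices busy, STEAL voice 0 (pitch 65, oldest) -> assign | voices=[89 70]
Op 8: note_on(62): all voices busy, STEAL voice 1 (pitch 70, oldest) -> assign | voices=[89 62]
Op 9: note_off(89): free voice 0 | voices=[- 62]
Op 10: note_on(76): voice 0 is free -> assigned | voices=[76 62]
Op 11: note_on(84): all voices busy, STEAL voice 1 (pitch 62, oldest) -> assign | voices=[76 84]
Op 12: note_off(84): free voice 1 | voices=[76 -]
Op 13: note_on(71): voice 1 is free -> assigned | voices=[76 71]
Op 14: note_on(60): all voices busy, STEAL voice 0 (pitch 76, oldest) -> assign | voices=[60 71]

Answer: 6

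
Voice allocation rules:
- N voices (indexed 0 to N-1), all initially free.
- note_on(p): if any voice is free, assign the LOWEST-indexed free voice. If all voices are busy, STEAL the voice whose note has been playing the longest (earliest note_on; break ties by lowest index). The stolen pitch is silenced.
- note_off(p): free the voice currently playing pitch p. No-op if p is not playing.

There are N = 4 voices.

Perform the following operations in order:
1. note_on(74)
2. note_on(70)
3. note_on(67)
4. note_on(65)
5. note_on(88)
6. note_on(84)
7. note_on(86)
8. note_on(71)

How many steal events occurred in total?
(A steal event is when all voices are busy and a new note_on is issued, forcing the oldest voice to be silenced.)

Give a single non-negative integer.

Answer: 4

Derivation:
Op 1: note_on(74): voice 0 is free -> assigned | voices=[74 - - -]
Op 2: note_on(70): voice 1 is free -> assigned | voices=[74 70 - -]
Op 3: note_on(67): voice 2 is free -> assigned | voices=[74 70 67 -]
Op 4: note_on(65): voice 3 is free -> assigned | voices=[74 70 67 65]
Op 5: note_on(88): all voices busy, STEAL voice 0 (pitch 74, oldest) -> assign | voices=[88 70 67 65]
Op 6: note_on(84): all voices busy, STEAL voice 1 (pitch 70, oldest) -> assign | voices=[88 84 67 65]
Op 7: note_on(86): all voices busy, STEAL voice 2 (pitch 67, oldest) -> assign | voices=[88 84 86 65]
Op 8: note_on(71): all voices busy, STEAL voice 3 (pitch 65, oldest) -> assign | voices=[88 84 86 71]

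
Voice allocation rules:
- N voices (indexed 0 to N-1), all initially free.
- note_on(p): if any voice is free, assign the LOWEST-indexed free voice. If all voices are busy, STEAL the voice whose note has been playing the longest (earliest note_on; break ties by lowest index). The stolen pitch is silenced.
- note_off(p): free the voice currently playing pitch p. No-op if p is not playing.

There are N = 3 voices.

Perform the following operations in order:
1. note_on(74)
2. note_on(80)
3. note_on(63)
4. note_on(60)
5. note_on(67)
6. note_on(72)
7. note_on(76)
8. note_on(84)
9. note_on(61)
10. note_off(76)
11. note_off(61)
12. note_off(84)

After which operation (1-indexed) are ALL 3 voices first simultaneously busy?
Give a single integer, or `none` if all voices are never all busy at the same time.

Op 1: note_on(74): voice 0 is free -> assigned | voices=[74 - -]
Op 2: note_on(80): voice 1 is free -> assigned | voices=[74 80 -]
Op 3: note_on(63): voice 2 is free -> assigned | voices=[74 80 63]
Op 4: note_on(60): all voices busy, STEAL voice 0 (pitch 74, oldest) -> assign | voices=[60 80 63]
Op 5: note_on(67): all voices busy, STEAL voice 1 (pitch 80, oldest) -> assign | voices=[60 67 63]
Op 6: note_on(72): all voices busy, STEAL voice 2 (pitch 63, oldest) -> assign | voices=[60 67 72]
Op 7: note_on(76): all voices busy, STEAL voice 0 (pitch 60, oldest) -> assign | voices=[76 67 72]
Op 8: note_on(84): all voices busy, STEAL voice 1 (pitch 67, oldest) -> assign | voices=[76 84 72]
Op 9: note_on(61): all voices busy, STEAL voice 2 (pitch 72, oldest) -> assign | voices=[76 84 61]
Op 10: note_off(76): free voice 0 | voices=[- 84 61]
Op 11: note_off(61): free voice 2 | voices=[- 84 -]
Op 12: note_off(84): free voice 1 | voices=[- - -]

Answer: 3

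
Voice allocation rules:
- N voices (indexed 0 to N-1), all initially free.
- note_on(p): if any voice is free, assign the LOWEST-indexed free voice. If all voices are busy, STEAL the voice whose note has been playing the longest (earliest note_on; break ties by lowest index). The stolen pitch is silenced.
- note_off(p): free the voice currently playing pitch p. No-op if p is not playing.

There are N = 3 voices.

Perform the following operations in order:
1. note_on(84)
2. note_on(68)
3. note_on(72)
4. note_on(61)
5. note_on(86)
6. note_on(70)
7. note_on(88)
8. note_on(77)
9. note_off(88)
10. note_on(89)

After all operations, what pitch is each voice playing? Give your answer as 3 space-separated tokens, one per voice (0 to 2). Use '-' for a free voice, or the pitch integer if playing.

Answer: 89 77 70

Derivation:
Op 1: note_on(84): voice 0 is free -> assigned | voices=[84 - -]
Op 2: note_on(68): voice 1 is free -> assigned | voices=[84 68 -]
Op 3: note_on(72): voice 2 is free -> assigned | voices=[84 68 72]
Op 4: note_on(61): all voices busy, STEAL voice 0 (pitch 84, oldest) -> assign | voices=[61 68 72]
Op 5: note_on(86): all voices busy, STEAL voice 1 (pitch 68, oldest) -> assign | voices=[61 86 72]
Op 6: note_on(70): all voices busy, STEAL voice 2 (pitch 72, oldest) -> assign | voices=[61 86 70]
Op 7: note_on(88): all voices busy, STEAL voice 0 (pitch 61, oldest) -> assign | voices=[88 86 70]
Op 8: note_on(77): all voices busy, STEAL voice 1 (pitch 86, oldest) -> assign | voices=[88 77 70]
Op 9: note_off(88): free voice 0 | voices=[- 77 70]
Op 10: note_on(89): voice 0 is free -> assigned | voices=[89 77 70]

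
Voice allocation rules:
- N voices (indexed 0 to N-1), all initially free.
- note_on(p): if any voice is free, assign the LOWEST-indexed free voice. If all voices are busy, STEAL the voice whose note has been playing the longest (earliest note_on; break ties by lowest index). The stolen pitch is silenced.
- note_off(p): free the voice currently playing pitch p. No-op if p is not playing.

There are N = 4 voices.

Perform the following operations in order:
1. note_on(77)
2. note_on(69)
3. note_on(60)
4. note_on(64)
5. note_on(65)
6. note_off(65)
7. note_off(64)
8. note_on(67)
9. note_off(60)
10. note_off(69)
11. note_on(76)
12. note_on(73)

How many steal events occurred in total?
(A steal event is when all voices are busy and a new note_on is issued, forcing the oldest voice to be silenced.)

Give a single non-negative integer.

Op 1: note_on(77): voice 0 is free -> assigned | voices=[77 - - -]
Op 2: note_on(69): voice 1 is free -> assigned | voices=[77 69 - -]
Op 3: note_on(60): voice 2 is free -> assigned | voices=[77 69 60 -]
Op 4: note_on(64): voice 3 is free -> assigned | voices=[77 69 60 64]
Op 5: note_on(65): all voices busy, STEAL voice 0 (pitch 77, oldest) -> assign | voices=[65 69 60 64]
Op 6: note_off(65): free voice 0 | voices=[- 69 60 64]
Op 7: note_off(64): free voice 3 | voices=[- 69 60 -]
Op 8: note_on(67): voice 0 is free -> assigned | voices=[67 69 60 -]
Op 9: note_off(60): free voice 2 | voices=[67 69 - -]
Op 10: note_off(69): free voice 1 | voices=[67 - - -]
Op 11: note_on(76): voice 1 is free -> assigned | voices=[67 76 - -]
Op 12: note_on(73): voice 2 is free -> assigned | voices=[67 76 73 -]

Answer: 1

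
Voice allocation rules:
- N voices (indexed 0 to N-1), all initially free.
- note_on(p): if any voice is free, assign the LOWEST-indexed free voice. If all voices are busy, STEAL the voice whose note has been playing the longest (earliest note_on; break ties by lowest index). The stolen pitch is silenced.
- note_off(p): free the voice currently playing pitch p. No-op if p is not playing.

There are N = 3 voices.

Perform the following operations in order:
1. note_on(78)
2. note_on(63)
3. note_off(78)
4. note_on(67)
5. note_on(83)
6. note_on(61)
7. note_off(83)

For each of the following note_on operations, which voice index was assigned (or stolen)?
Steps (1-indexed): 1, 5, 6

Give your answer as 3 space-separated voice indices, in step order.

Answer: 0 2 1

Derivation:
Op 1: note_on(78): voice 0 is free -> assigned | voices=[78 - -]
Op 2: note_on(63): voice 1 is free -> assigned | voices=[78 63 -]
Op 3: note_off(78): free voice 0 | voices=[- 63 -]
Op 4: note_on(67): voice 0 is free -> assigned | voices=[67 63 -]
Op 5: note_on(83): voice 2 is free -> assigned | voices=[67 63 83]
Op 6: note_on(61): all voices busy, STEAL voice 1 (pitch 63, oldest) -> assign | voices=[67 61 83]
Op 7: note_off(83): free voice 2 | voices=[67 61 -]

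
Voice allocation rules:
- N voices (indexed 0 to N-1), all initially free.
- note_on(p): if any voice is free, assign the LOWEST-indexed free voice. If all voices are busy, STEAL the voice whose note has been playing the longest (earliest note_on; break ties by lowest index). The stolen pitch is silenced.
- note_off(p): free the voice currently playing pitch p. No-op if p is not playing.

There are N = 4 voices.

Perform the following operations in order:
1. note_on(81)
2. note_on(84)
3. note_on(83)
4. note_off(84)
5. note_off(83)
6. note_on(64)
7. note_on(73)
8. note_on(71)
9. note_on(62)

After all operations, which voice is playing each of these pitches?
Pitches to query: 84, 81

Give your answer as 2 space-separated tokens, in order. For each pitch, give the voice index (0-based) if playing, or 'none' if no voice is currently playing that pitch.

Op 1: note_on(81): voice 0 is free -> assigned | voices=[81 - - -]
Op 2: note_on(84): voice 1 is free -> assigned | voices=[81 84 - -]
Op 3: note_on(83): voice 2 is free -> assigned | voices=[81 84 83 -]
Op 4: note_off(84): free voice 1 | voices=[81 - 83 -]
Op 5: note_off(83): free voice 2 | voices=[81 - - -]
Op 6: note_on(64): voice 1 is free -> assigned | voices=[81 64 - -]
Op 7: note_on(73): voice 2 is free -> assigned | voices=[81 64 73 -]
Op 8: note_on(71): voice 3 is free -> assigned | voices=[81 64 73 71]
Op 9: note_on(62): all voices busy, STEAL voice 0 (pitch 81, oldest) -> assign | voices=[62 64 73 71]

Answer: none none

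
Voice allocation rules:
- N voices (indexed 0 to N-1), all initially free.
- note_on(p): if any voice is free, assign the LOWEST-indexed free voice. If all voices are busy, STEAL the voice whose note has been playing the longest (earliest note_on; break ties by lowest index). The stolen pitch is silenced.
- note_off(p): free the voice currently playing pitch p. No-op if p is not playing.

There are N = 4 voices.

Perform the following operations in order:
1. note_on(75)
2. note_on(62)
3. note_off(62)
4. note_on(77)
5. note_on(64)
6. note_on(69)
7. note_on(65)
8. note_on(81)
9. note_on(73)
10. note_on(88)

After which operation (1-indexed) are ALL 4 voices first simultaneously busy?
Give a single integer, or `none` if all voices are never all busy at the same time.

Op 1: note_on(75): voice 0 is free -> assigned | voices=[75 - - -]
Op 2: note_on(62): voice 1 is free -> assigned | voices=[75 62 - -]
Op 3: note_off(62): free voice 1 | voices=[75 - - -]
Op 4: note_on(77): voice 1 is free -> assigned | voices=[75 77 - -]
Op 5: note_on(64): voice 2 is free -> assigned | voices=[75 77 64 -]
Op 6: note_on(69): voice 3 is free -> assigned | voices=[75 77 64 69]
Op 7: note_on(65): all voices busy, STEAL voice 0 (pitch 75, oldest) -> assign | voices=[65 77 64 69]
Op 8: note_on(81): all voices busy, STEAL voice 1 (pitch 77, oldest) -> assign | voices=[65 81 64 69]
Op 9: note_on(73): all voices busy, STEAL voice 2 (pitch 64, oldest) -> assign | voices=[65 81 73 69]
Op 10: note_on(88): all voices busy, STEAL voice 3 (pitch 69, oldest) -> assign | voices=[65 81 73 88]

Answer: 6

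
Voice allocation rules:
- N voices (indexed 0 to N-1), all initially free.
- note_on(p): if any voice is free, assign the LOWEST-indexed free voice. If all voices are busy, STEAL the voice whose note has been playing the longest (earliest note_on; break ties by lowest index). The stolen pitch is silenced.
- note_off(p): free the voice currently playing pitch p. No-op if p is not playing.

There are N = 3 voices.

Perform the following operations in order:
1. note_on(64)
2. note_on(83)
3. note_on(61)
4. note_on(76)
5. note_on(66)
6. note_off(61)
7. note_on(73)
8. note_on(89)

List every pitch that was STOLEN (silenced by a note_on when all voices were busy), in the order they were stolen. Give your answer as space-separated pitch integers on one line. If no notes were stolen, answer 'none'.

Op 1: note_on(64): voice 0 is free -> assigned | voices=[64 - -]
Op 2: note_on(83): voice 1 is free -> assigned | voices=[64 83 -]
Op 3: note_on(61): voice 2 is free -> assigned | voices=[64 83 61]
Op 4: note_on(76): all voices busy, STEAL voice 0 (pitch 64, oldest) -> assign | voices=[76 83 61]
Op 5: note_on(66): all voices busy, STEAL voice 1 (pitch 83, oldest) -> assign | voices=[76 66 61]
Op 6: note_off(61): free voice 2 | voices=[76 66 -]
Op 7: note_on(73): voice 2 is free -> assigned | voices=[76 66 73]
Op 8: note_on(89): all voices busy, STEAL voice 0 (pitch 76, oldest) -> assign | voices=[89 66 73]

Answer: 64 83 76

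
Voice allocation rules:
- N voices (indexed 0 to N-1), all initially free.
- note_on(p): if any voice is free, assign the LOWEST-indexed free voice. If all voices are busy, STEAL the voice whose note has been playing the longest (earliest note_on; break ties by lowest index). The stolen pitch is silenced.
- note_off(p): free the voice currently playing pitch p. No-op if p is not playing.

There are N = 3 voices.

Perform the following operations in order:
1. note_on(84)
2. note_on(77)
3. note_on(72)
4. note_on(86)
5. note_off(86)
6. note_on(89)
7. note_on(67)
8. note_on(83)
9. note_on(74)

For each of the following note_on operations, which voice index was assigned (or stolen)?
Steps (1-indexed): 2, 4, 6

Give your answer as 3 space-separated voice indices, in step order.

Answer: 1 0 0

Derivation:
Op 1: note_on(84): voice 0 is free -> assigned | voices=[84 - -]
Op 2: note_on(77): voice 1 is free -> assigned | voices=[84 77 -]
Op 3: note_on(72): voice 2 is free -> assigned | voices=[84 77 72]
Op 4: note_on(86): all voices busy, STEAL voice 0 (pitch 84, oldest) -> assign | voices=[86 77 72]
Op 5: note_off(86): free voice 0 | voices=[- 77 72]
Op 6: note_on(89): voice 0 is free -> assigned | voices=[89 77 72]
Op 7: note_on(67): all voices busy, STEAL voice 1 (pitch 77, oldest) -> assign | voices=[89 67 72]
Op 8: note_on(83): all voices busy, STEAL voice 2 (pitch 72, oldest) -> assign | voices=[89 67 83]
Op 9: note_on(74): all voices busy, STEAL voice 0 (pitch 89, oldest) -> assign | voices=[74 67 83]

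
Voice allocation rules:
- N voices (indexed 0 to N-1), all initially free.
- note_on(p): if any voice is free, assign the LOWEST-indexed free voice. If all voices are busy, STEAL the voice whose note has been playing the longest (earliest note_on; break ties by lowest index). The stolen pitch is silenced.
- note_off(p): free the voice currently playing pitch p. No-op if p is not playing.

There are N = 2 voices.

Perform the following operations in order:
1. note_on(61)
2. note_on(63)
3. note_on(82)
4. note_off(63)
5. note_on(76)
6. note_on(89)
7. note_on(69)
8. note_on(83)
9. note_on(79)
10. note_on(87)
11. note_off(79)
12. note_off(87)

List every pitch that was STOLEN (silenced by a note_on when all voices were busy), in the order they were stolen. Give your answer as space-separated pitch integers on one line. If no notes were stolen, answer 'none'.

Answer: 61 82 76 89 69 83

Derivation:
Op 1: note_on(61): voice 0 is free -> assigned | voices=[61 -]
Op 2: note_on(63): voice 1 is free -> assigned | voices=[61 63]
Op 3: note_on(82): all voices busy, STEAL voice 0 (pitch 61, oldest) -> assign | voices=[82 63]
Op 4: note_off(63): free voice 1 | voices=[82 -]
Op 5: note_on(76): voice 1 is free -> assigned | voices=[82 76]
Op 6: note_on(89): all voices busy, STEAL voice 0 (pitch 82, oldest) -> assign | voices=[89 76]
Op 7: note_on(69): all voices busy, STEAL voice 1 (pitch 76, oldest) -> assign | voices=[89 69]
Op 8: note_on(83): all voices busy, STEAL voice 0 (pitch 89, oldest) -> assign | voices=[83 69]
Op 9: note_on(79): all voices busy, STEAL voice 1 (pitch 69, oldest) -> assign | voices=[83 79]
Op 10: note_on(87): all voices busy, STEAL voice 0 (pitch 83, oldest) -> assign | voices=[87 79]
Op 11: note_off(79): free voice 1 | voices=[87 -]
Op 12: note_off(87): free voice 0 | voices=[- -]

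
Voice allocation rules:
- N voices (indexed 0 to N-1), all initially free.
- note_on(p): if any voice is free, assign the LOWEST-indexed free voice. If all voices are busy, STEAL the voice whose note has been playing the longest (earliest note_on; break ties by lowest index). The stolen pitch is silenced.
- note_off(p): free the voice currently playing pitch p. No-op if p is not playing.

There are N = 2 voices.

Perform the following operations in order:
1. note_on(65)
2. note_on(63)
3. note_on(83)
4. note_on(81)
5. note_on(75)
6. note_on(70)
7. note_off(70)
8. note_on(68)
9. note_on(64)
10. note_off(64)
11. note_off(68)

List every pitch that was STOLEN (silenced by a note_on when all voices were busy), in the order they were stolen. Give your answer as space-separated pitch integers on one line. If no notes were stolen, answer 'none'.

Op 1: note_on(65): voice 0 is free -> assigned | voices=[65 -]
Op 2: note_on(63): voice 1 is free -> assigned | voices=[65 63]
Op 3: note_on(83): all voices busy, STEAL voice 0 (pitch 65, oldest) -> assign | voices=[83 63]
Op 4: note_on(81): all voices busy, STEAL voice 1 (pitch 63, oldest) -> assign | voices=[83 81]
Op 5: note_on(75): all voices busy, STEAL voice 0 (pitch 83, oldest) -> assign | voices=[75 81]
Op 6: note_on(70): all voices busy, STEAL voice 1 (pitch 81, oldest) -> assign | voices=[75 70]
Op 7: note_off(70): free voice 1 | voices=[75 -]
Op 8: note_on(68): voice 1 is free -> assigned | voices=[75 68]
Op 9: note_on(64): all voices busy, STEAL voice 0 (pitch 75, oldest) -> assign | voices=[64 68]
Op 10: note_off(64): free voice 0 | voices=[- 68]
Op 11: note_off(68): free voice 1 | voices=[- -]

Answer: 65 63 83 81 75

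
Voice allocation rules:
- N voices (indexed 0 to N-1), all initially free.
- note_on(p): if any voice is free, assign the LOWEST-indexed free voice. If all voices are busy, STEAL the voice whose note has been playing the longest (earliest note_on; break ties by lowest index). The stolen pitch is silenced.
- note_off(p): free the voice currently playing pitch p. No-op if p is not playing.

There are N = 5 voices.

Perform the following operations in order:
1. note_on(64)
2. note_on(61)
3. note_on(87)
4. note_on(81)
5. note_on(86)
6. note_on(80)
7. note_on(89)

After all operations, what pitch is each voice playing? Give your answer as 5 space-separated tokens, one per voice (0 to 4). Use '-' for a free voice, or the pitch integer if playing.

Op 1: note_on(64): voice 0 is free -> assigned | voices=[64 - - - -]
Op 2: note_on(61): voice 1 is free -> assigned | voices=[64 61 - - -]
Op 3: note_on(87): voice 2 is free -> assigned | voices=[64 61 87 - -]
Op 4: note_on(81): voice 3 is free -> assigned | voices=[64 61 87 81 -]
Op 5: note_on(86): voice 4 is free -> assigned | voices=[64 61 87 81 86]
Op 6: note_on(80): all voices busy, STEAL voice 0 (pitch 64, oldest) -> assign | voices=[80 61 87 81 86]
Op 7: note_on(89): all voices busy, STEAL voice 1 (pitch 61, oldest) -> assign | voices=[80 89 87 81 86]

Answer: 80 89 87 81 86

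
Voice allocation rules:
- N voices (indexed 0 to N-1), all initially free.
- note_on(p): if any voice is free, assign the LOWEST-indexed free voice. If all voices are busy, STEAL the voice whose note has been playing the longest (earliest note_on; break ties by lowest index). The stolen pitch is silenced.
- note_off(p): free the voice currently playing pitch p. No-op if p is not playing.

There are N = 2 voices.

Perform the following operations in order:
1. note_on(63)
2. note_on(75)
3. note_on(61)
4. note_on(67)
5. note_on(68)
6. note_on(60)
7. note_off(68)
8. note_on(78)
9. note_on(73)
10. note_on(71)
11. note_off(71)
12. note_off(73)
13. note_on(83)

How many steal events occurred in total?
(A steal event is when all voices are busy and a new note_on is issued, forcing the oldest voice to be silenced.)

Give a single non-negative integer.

Op 1: note_on(63): voice 0 is free -> assigned | voices=[63 -]
Op 2: note_on(75): voice 1 is free -> assigned | voices=[63 75]
Op 3: note_on(61): all voices busy, STEAL voice 0 (pitch 63, oldest) -> assign | voices=[61 75]
Op 4: note_on(67): all voices busy, STEAL voice 1 (pitch 75, oldest) -> assign | voices=[61 67]
Op 5: note_on(68): all voices busy, STEAL voice 0 (pitch 61, oldest) -> assign | voices=[68 67]
Op 6: note_on(60): all voices busy, STEAL voice 1 (pitch 67, oldest) -> assign | voices=[68 60]
Op 7: note_off(68): free voice 0 | voices=[- 60]
Op 8: note_on(78): voice 0 is free -> assigned | voices=[78 60]
Op 9: note_on(73): all voices busy, STEAL voice 1 (pitch 60, oldest) -> assign | voices=[78 73]
Op 10: note_on(71): all voices busy, STEAL voice 0 (pitch 78, oldest) -> assign | voices=[71 73]
Op 11: note_off(71): free voice 0 | voices=[- 73]
Op 12: note_off(73): free voice 1 | voices=[- -]
Op 13: note_on(83): voice 0 is free -> assigned | voices=[83 -]

Answer: 6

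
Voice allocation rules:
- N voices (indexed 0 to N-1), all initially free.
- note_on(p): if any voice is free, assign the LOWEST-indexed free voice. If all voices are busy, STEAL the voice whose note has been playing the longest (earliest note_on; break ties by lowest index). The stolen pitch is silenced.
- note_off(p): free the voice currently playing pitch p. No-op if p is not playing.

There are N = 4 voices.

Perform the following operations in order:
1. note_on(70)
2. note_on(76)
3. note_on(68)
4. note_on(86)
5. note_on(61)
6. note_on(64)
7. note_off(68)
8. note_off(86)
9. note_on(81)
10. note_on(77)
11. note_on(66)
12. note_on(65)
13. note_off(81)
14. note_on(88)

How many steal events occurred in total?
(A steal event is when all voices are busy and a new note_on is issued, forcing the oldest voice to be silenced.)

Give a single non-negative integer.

Answer: 4

Derivation:
Op 1: note_on(70): voice 0 is free -> assigned | voices=[70 - - -]
Op 2: note_on(76): voice 1 is free -> assigned | voices=[70 76 - -]
Op 3: note_on(68): voice 2 is free -> assigned | voices=[70 76 68 -]
Op 4: note_on(86): voice 3 is free -> assigned | voices=[70 76 68 86]
Op 5: note_on(61): all voices busy, STEAL voice 0 (pitch 70, oldest) -> assign | voices=[61 76 68 86]
Op 6: note_on(64): all voices busy, STEAL voice 1 (pitch 76, oldest) -> assign | voices=[61 64 68 86]
Op 7: note_off(68): free voice 2 | voices=[61 64 - 86]
Op 8: note_off(86): free voice 3 | voices=[61 64 - -]
Op 9: note_on(81): voice 2 is free -> assigned | voices=[61 64 81 -]
Op 10: note_on(77): voice 3 is free -> assigned | voices=[61 64 81 77]
Op 11: note_on(66): all voices busy, STEAL voice 0 (pitch 61, oldest) -> assign | voices=[66 64 81 77]
Op 12: note_on(65): all voices busy, STEAL voice 1 (pitch 64, oldest) -> assign | voices=[66 65 81 77]
Op 13: note_off(81): free voice 2 | voices=[66 65 - 77]
Op 14: note_on(88): voice 2 is free -> assigned | voices=[66 65 88 77]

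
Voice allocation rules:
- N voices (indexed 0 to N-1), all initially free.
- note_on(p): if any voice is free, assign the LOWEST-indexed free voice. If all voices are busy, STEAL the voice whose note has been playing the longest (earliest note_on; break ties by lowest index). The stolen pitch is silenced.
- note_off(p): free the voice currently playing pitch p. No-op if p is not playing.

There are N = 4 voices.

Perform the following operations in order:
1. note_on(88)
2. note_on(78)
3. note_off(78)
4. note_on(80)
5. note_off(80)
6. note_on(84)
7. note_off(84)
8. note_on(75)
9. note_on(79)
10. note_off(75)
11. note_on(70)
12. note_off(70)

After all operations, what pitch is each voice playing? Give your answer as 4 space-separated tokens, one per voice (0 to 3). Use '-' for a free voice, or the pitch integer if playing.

Op 1: note_on(88): voice 0 is free -> assigned | voices=[88 - - -]
Op 2: note_on(78): voice 1 is free -> assigned | voices=[88 78 - -]
Op 3: note_off(78): free voice 1 | voices=[88 - - -]
Op 4: note_on(80): voice 1 is free -> assigned | voices=[88 80 - -]
Op 5: note_off(80): free voice 1 | voices=[88 - - -]
Op 6: note_on(84): voice 1 is free -> assigned | voices=[88 84 - -]
Op 7: note_off(84): free voice 1 | voices=[88 - - -]
Op 8: note_on(75): voice 1 is free -> assigned | voices=[88 75 - -]
Op 9: note_on(79): voice 2 is free -> assigned | voices=[88 75 79 -]
Op 10: note_off(75): free voice 1 | voices=[88 - 79 -]
Op 11: note_on(70): voice 1 is free -> assigned | voices=[88 70 79 -]
Op 12: note_off(70): free voice 1 | voices=[88 - 79 -]

Answer: 88 - 79 -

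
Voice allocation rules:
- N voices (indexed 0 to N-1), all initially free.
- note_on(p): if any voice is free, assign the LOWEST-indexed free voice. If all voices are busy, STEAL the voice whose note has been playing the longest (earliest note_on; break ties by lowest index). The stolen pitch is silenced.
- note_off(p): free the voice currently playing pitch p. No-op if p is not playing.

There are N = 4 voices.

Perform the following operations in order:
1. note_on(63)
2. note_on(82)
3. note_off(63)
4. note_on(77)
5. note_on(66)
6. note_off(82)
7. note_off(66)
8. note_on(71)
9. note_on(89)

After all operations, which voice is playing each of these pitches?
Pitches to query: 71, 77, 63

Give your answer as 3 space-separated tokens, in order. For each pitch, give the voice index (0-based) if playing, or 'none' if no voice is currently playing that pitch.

Op 1: note_on(63): voice 0 is free -> assigned | voices=[63 - - -]
Op 2: note_on(82): voice 1 is free -> assigned | voices=[63 82 - -]
Op 3: note_off(63): free voice 0 | voices=[- 82 - -]
Op 4: note_on(77): voice 0 is free -> assigned | voices=[77 82 - -]
Op 5: note_on(66): voice 2 is free -> assigned | voices=[77 82 66 -]
Op 6: note_off(82): free voice 1 | voices=[77 - 66 -]
Op 7: note_off(66): free voice 2 | voices=[77 - - -]
Op 8: note_on(71): voice 1 is free -> assigned | voices=[77 71 - -]
Op 9: note_on(89): voice 2 is free -> assigned | voices=[77 71 89 -]

Answer: 1 0 none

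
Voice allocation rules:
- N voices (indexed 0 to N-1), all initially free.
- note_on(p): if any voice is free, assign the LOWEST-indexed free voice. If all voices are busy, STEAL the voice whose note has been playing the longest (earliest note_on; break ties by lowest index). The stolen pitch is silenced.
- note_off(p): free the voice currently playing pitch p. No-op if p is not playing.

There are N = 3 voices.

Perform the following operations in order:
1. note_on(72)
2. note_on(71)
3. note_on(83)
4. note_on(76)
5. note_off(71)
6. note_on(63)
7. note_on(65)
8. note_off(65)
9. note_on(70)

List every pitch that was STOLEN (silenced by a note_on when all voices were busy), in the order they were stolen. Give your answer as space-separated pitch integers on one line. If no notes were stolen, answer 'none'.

Answer: 72 83

Derivation:
Op 1: note_on(72): voice 0 is free -> assigned | voices=[72 - -]
Op 2: note_on(71): voice 1 is free -> assigned | voices=[72 71 -]
Op 3: note_on(83): voice 2 is free -> assigned | voices=[72 71 83]
Op 4: note_on(76): all voices busy, STEAL voice 0 (pitch 72, oldest) -> assign | voices=[76 71 83]
Op 5: note_off(71): free voice 1 | voices=[76 - 83]
Op 6: note_on(63): voice 1 is free -> assigned | voices=[76 63 83]
Op 7: note_on(65): all voices busy, STEAL voice 2 (pitch 83, oldest) -> assign | voices=[76 63 65]
Op 8: note_off(65): free voice 2 | voices=[76 63 -]
Op 9: note_on(70): voice 2 is free -> assigned | voices=[76 63 70]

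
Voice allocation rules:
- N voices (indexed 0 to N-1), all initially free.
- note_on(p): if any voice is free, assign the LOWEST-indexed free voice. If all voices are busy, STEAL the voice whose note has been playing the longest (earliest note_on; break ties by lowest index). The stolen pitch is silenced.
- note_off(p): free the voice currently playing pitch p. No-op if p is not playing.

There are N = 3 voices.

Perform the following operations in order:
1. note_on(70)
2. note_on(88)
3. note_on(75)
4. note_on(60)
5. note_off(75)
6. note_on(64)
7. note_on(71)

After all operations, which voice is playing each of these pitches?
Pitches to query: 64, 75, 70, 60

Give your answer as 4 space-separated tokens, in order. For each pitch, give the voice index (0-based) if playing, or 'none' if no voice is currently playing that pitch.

Answer: 2 none none 0

Derivation:
Op 1: note_on(70): voice 0 is free -> assigned | voices=[70 - -]
Op 2: note_on(88): voice 1 is free -> assigned | voices=[70 88 -]
Op 3: note_on(75): voice 2 is free -> assigned | voices=[70 88 75]
Op 4: note_on(60): all voices busy, STEAL voice 0 (pitch 70, oldest) -> assign | voices=[60 88 75]
Op 5: note_off(75): free voice 2 | voices=[60 88 -]
Op 6: note_on(64): voice 2 is free -> assigned | voices=[60 88 64]
Op 7: note_on(71): all voices busy, STEAL voice 1 (pitch 88, oldest) -> assign | voices=[60 71 64]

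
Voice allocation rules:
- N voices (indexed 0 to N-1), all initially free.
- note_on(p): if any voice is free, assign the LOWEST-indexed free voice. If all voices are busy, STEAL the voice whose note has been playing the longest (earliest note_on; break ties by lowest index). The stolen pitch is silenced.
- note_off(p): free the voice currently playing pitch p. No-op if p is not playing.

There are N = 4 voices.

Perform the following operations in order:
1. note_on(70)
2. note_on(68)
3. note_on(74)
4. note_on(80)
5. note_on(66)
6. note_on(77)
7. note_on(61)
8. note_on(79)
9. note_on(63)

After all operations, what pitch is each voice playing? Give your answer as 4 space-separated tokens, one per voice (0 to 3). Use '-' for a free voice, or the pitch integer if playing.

Op 1: note_on(70): voice 0 is free -> assigned | voices=[70 - - -]
Op 2: note_on(68): voice 1 is free -> assigned | voices=[70 68 - -]
Op 3: note_on(74): voice 2 is free -> assigned | voices=[70 68 74 -]
Op 4: note_on(80): voice 3 is free -> assigned | voices=[70 68 74 80]
Op 5: note_on(66): all voices busy, STEAL voice 0 (pitch 70, oldest) -> assign | voices=[66 68 74 80]
Op 6: note_on(77): all voices busy, STEAL voice 1 (pitch 68, oldest) -> assign | voices=[66 77 74 80]
Op 7: note_on(61): all voices busy, STEAL voice 2 (pitch 74, oldest) -> assign | voices=[66 77 61 80]
Op 8: note_on(79): all voices busy, STEAL voice 3 (pitch 80, oldest) -> assign | voices=[66 77 61 79]
Op 9: note_on(63): all voices busy, STEAL voice 0 (pitch 66, oldest) -> assign | voices=[63 77 61 79]

Answer: 63 77 61 79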